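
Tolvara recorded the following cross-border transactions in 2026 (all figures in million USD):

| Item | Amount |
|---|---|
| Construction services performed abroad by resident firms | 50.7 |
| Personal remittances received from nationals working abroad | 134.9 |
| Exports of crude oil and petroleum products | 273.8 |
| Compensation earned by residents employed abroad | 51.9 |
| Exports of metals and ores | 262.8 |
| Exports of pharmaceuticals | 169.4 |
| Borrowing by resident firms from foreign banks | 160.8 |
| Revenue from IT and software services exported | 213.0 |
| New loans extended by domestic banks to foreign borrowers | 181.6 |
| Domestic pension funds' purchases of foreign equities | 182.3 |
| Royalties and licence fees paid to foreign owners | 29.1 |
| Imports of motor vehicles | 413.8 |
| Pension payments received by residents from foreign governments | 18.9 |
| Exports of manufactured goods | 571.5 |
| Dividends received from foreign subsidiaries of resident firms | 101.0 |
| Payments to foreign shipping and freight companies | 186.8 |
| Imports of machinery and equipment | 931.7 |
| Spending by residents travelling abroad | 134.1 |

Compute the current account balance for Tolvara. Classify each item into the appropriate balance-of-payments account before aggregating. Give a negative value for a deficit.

152.4

Goods: 571.5 + 169.4 - 413.8 + 273.8 - 931.7 + 262.8 = -68.0
Services: 213.0 - 134.1 + 50.7 - 186.8 - 29.1 = -86.3
Primary income: 101.0 + 51.9 = 152.9
Secondary income: 134.9 + 18.9 = 153.8
Current account = (-68.0) + (-86.3) + 152.9 + 153.8 = 152.4
(Excluded from the current account — financial account: borrowing by resident firms from foreign banks 160.8, new loans extended by domestic banks to foreign borrowers 181.6, domestic pension funds' purchases of foreign equities 182.3.)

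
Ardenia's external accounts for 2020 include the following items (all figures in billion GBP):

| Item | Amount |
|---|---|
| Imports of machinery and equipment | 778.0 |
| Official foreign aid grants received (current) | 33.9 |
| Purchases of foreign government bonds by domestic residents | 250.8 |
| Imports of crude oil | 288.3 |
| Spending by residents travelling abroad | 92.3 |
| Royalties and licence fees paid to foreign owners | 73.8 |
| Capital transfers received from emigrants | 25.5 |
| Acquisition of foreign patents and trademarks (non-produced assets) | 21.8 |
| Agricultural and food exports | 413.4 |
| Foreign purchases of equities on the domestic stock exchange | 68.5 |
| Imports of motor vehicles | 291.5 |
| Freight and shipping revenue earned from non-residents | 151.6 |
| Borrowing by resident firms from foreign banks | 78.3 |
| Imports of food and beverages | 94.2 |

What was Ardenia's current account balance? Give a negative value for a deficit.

-1019.2

Goods: -778.0 + 413.4 - 288.3 - 94.2 - 291.5 = -1038.6
Services: -73.8 + 151.6 - 92.3 = -14.5
Secondary income: 33.9
Current account = (-1038.6) + (-14.5) + 33.9 = -1019.2
(Excluded from the current account — financial account: purchases of foreign government bonds by domestic residents 250.8, foreign purchases of equities on the domestic stock exchange 68.5, borrowing by resident firms from foreign banks 78.3; capital account: capital transfers received from emigrants 25.5, acquisition of foreign patents and trademarks (non-produced assets) 21.8.)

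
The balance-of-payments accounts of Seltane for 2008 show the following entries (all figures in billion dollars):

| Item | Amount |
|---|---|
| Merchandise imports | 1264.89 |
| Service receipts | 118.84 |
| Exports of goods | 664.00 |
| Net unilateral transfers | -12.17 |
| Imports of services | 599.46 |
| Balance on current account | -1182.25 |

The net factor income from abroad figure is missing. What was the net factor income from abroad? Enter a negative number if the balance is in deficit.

Current account = goods balance + services balance + net primary income + net secondary income
Sum of the known components = -1093.68
Net factor income from abroad = CA - (known components) = -1182.25 - (-1093.68) = -88.57

-88.57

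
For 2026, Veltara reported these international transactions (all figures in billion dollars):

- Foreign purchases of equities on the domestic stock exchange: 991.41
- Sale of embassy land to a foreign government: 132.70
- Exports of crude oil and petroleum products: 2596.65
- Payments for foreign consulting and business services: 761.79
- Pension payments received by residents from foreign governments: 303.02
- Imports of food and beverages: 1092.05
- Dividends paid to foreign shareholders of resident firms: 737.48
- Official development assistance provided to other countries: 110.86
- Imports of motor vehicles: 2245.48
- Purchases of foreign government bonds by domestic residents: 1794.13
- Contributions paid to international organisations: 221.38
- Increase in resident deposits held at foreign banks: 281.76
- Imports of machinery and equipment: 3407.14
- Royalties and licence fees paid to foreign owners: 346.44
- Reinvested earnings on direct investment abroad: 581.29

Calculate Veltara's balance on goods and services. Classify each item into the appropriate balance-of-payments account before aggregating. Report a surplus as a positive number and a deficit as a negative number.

-5256.25

Goods: -3407.14 - 2245.48 + 2596.65 - 1092.05 = -4148.02
Services: -761.79 - 346.44 = -1108.23
Trade balance = -4148.02 + (-1108.23) = -5256.25
(Excluded from the trade balance — financial account: foreign purchases of equities on the domestic stock exchange 991.41, purchases of foreign government bonds by domestic residents 1794.13, increase in resident deposits held at foreign banks 281.76; capital account: sale of embassy land to a foreign government 132.70; secondary income: pension payments received by residents from foreign governments 303.02, official development assistance provided to other countries 110.86, contributions paid to international organisations 221.38; primary income: dividends paid to foreign shareholders of resident firms 737.48, reinvested earnings on direct investment abroad 581.29.)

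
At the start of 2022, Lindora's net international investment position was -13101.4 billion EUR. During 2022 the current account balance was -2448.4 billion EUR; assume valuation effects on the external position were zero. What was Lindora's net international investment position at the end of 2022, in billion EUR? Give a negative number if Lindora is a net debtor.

-15549.8

With no valuation effects, change in NIIP = current account = -2448.4
End-of-year NIIP = -13101.4 + (-2448.4) = -15549.8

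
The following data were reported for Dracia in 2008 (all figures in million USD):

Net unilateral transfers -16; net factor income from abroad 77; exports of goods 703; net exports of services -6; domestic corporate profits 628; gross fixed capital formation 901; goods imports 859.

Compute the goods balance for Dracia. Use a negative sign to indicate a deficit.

Goods balance = 703 - 859 = -156

-156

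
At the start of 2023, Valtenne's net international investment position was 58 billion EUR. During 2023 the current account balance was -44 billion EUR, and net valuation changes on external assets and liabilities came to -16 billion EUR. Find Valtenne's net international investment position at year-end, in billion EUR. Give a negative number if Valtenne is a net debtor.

-2

Change in NIIP = current account + net valuation change = -44 + (-16) = -60
End-of-year NIIP = 58 + (-60) = -2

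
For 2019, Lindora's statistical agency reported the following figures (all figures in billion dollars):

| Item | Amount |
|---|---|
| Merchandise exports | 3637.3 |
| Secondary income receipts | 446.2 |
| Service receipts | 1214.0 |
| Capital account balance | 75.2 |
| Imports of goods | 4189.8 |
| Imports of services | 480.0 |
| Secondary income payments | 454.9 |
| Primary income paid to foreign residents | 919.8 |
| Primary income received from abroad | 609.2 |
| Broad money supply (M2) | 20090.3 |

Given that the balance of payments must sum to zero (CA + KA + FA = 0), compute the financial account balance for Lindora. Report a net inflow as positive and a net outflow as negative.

62.6

Goods balance = 3637.3 - 4189.8 = -552.5
Services balance = 1214.0 - 480.0 = 734.0
Trade balance (goods + services) = -552.5 + 734.0 = 181.5
Net primary income = 609.2 - 919.8 = -310.6
Net secondary income = 446.2 - 454.9 = -8.7
Current account = 181.5 + (-310.6) + (-8.7) = -137.8
Financial account = -(-137.8 + 75.2) = 62.6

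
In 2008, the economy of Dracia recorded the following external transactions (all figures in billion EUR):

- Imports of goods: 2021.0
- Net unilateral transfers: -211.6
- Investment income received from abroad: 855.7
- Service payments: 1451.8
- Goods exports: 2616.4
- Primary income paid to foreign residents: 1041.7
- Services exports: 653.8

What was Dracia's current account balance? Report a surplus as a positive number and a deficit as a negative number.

Goods balance = 2616.4 - 2021.0 = 595.4
Services balance = 653.8 - 1451.8 = -798.0
Trade balance (goods + services) = 595.4 + (-798.0) = -202.6
Net primary income = 855.7 - 1041.7 = -186.0
Net secondary income = -211.6
Current account = -202.6 + (-186.0) + (-211.6) = -600.2

-600.2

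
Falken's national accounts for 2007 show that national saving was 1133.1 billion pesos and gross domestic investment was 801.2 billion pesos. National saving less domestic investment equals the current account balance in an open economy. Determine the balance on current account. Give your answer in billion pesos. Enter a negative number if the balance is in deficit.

S - I = CA (net lending to the rest of the world).
CA = S - I = 1133.1 - 801.2 = 331.9

331.9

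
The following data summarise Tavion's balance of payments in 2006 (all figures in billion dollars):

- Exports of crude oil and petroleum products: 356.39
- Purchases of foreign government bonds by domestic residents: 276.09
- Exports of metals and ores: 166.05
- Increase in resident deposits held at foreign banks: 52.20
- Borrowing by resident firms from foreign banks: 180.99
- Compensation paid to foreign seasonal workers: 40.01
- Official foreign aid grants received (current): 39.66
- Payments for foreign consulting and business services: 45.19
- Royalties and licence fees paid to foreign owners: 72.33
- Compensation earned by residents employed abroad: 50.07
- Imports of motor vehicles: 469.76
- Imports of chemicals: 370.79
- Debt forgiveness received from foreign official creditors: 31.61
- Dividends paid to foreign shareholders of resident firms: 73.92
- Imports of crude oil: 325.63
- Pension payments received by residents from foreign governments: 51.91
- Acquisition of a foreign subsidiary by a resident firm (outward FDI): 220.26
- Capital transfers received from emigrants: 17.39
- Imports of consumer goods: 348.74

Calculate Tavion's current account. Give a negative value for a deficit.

-1082.29

Goods: -469.76 - 370.79 - 325.63 + 166.05 + 356.39 - 348.74 = -992.48
Services: -72.33 - 45.19 = -117.52
Primary income: -73.92 - 40.01 + 50.07 = -63.86
Secondary income: 51.91 + 39.66 = 91.57
Current account = (-992.48) + (-117.52) + (-63.86) + 91.57 = -1082.29
(Excluded from the current account — financial account: purchases of foreign government bonds by domestic residents 276.09, increase in resident deposits held at foreign banks 52.20, borrowing by resident firms from foreign banks 180.99, acquisition of a foreign subsidiary by a resident firm (outward FDI) 220.26; capital account: debt forgiveness received from foreign official creditors 31.61, capital transfers received from emigrants 17.39.)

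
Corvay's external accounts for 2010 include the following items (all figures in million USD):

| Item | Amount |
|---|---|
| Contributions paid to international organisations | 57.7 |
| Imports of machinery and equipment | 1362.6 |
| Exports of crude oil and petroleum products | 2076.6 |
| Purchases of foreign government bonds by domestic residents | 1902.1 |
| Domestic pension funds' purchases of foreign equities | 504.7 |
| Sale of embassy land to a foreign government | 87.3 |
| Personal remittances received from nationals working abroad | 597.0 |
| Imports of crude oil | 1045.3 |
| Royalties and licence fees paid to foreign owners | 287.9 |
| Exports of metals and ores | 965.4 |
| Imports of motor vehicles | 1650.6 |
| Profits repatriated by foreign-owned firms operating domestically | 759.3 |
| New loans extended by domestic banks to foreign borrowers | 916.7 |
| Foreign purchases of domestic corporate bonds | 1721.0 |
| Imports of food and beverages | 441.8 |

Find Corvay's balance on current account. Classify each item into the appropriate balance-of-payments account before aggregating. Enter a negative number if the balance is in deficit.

-1966.2

Goods: 2076.6 - 1650.6 - 441.8 + 965.4 - 1045.3 - 1362.6 = -1458.3
Services: -287.9
Primary income: -759.3
Secondary income: 597.0 - 57.7 = 539.3
Current account = (-1458.3) + (-287.9) + (-759.3) + 539.3 = -1966.2
(Excluded from the current account — financial account: purchases of foreign government bonds by domestic residents 1902.1, domestic pension funds' purchases of foreign equities 504.7, new loans extended by domestic banks to foreign borrowers 916.7, foreign purchases of domestic corporate bonds 1721.0; capital account: sale of embassy land to a foreign government 87.3.)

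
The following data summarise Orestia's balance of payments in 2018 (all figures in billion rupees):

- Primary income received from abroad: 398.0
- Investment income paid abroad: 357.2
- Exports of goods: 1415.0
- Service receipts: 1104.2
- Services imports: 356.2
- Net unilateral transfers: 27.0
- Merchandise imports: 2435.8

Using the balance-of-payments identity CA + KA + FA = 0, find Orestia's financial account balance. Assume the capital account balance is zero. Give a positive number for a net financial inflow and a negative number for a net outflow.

205.0

Goods balance = 1415.0 - 2435.8 = -1020.8
Services balance = 1104.2 - 356.2 = 748.0
Trade balance (goods + services) = -1020.8 + 748.0 = -272.8
Net primary income = 398.0 - 357.2 = 40.8
Net secondary income = 27.0
Current account = -272.8 + 40.8 + 27.0 = -205.0
Financial account = -(-205.0) = 205.0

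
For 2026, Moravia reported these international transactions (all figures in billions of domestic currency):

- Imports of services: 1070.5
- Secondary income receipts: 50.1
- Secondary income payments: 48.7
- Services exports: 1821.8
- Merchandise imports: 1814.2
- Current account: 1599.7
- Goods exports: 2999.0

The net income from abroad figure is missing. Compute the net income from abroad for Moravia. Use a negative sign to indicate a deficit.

-337.8

Current account = goods balance + services balance + net primary income + net secondary income
Sum of the known components = 1937.5
Net income from abroad = CA - (known components) = 1599.7 - 1937.5 = -337.8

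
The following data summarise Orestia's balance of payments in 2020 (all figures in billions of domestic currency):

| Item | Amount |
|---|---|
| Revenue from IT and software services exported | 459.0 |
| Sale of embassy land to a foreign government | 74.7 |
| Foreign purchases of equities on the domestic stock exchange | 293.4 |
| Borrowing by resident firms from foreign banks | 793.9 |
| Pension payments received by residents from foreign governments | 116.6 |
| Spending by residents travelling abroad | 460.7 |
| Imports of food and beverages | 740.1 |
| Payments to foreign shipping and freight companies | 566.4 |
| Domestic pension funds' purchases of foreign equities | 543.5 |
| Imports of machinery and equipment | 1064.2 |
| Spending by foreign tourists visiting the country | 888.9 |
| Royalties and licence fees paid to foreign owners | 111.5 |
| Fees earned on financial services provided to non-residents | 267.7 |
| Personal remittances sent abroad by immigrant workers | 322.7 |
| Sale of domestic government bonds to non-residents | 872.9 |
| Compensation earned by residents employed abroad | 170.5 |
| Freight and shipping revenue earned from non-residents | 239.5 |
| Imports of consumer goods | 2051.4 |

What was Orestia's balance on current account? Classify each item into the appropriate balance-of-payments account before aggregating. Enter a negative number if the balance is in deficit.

-3174.8

Goods: -740.1 - 2051.4 - 1064.2 = -3855.7
Services: 888.9 + 239.5 - 460.7 - 111.5 - 566.4 + 459.0 + 267.7 = 716.5
Primary income: 170.5
Secondary income: -322.7 + 116.6 = -206.1
Current account = (-3855.7) + 716.5 + 170.5 + (-206.1) = -3174.8
(Excluded from the current account — capital account: sale of embassy land to a foreign government 74.7; financial account: foreign purchases of equities on the domestic stock exchange 293.4, borrowing by resident firms from foreign banks 793.9, domestic pension funds' purchases of foreign equities 543.5, sale of domestic government bonds to non-residents 872.9.)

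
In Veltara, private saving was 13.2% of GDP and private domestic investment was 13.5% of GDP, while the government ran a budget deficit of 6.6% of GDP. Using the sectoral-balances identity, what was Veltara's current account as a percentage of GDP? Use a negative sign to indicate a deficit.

By the sectoral-balances identity, CA = (S_private - I) + (T - G).
Private balance = 13.2 - 13.5 = -0.3
Government balance (T - G) = -6.6
CA = -0.3 + (-6.6) = -6.9

-6.9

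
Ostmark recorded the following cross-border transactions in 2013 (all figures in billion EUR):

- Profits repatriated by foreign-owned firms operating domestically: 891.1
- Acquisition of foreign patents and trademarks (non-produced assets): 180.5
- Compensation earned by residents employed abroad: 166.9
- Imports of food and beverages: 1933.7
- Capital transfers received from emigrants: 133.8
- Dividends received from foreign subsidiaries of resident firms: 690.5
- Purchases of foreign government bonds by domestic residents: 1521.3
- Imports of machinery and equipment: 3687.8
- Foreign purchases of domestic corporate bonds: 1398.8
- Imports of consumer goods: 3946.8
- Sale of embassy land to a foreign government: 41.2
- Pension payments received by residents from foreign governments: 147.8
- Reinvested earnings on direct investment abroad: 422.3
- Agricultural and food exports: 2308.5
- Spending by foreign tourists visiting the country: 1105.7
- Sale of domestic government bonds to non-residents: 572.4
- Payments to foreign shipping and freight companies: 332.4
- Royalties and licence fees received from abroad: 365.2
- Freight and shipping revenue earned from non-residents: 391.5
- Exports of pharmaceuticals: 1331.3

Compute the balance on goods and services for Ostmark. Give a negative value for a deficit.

Goods: -3946.8 + 2308.5 - 1933.7 + 1331.3 - 3687.8 = -5928.5
Services: 1105.7 + 365.2 + 391.5 - 332.4 = 1530.0
Trade balance = -5928.5 + 1530.0 = -4398.5
(Excluded from the trade balance — primary income: profits repatriated by foreign-owned firms operating domestically 891.1, compensation earned by residents employed abroad 166.9, dividends received from foreign subsidiaries of resident firms 690.5, reinvested earnings on direct investment abroad 422.3; capital account: acquisition of foreign patents and trademarks (non-produced assets) 180.5, capital transfers received from emigrants 133.8, sale of embassy land to a foreign government 41.2; financial account: purchases of foreign government bonds by domestic residents 1521.3, foreign purchases of domestic corporate bonds 1398.8, sale of domestic government bonds to non-residents 572.4; secondary income: pension payments received by residents from foreign governments 147.8.)

-4398.5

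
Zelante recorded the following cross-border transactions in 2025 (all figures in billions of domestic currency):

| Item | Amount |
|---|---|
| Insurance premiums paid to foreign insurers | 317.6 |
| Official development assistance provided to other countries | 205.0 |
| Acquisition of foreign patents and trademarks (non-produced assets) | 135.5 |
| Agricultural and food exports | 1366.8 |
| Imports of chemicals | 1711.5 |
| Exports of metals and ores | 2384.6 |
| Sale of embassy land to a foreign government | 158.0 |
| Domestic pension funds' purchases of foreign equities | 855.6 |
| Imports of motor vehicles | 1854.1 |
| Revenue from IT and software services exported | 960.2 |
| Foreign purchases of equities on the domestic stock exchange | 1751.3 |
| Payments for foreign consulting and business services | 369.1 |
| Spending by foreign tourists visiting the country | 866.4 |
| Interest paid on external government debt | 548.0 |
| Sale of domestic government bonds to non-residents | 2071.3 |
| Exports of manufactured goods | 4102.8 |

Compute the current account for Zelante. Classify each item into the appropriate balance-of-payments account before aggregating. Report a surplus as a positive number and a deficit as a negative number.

4675.5

Goods: -1711.5 + 2384.6 + 4102.8 - 1854.1 + 1366.8 = 4288.6
Services: 866.4 - 369.1 - 317.6 + 960.2 = 1139.9
Primary income: -548.0
Secondary income: -205.0
Current account = 4288.6 + 1139.9 + (-548.0) + (-205.0) = 4675.5
(Excluded from the current account — capital account: acquisition of foreign patents and trademarks (non-produced assets) 135.5, sale of embassy land to a foreign government 158.0; financial account: domestic pension funds' purchases of foreign equities 855.6, foreign purchases of equities on the domestic stock exchange 1751.3, sale of domestic government bonds to non-residents 2071.3.)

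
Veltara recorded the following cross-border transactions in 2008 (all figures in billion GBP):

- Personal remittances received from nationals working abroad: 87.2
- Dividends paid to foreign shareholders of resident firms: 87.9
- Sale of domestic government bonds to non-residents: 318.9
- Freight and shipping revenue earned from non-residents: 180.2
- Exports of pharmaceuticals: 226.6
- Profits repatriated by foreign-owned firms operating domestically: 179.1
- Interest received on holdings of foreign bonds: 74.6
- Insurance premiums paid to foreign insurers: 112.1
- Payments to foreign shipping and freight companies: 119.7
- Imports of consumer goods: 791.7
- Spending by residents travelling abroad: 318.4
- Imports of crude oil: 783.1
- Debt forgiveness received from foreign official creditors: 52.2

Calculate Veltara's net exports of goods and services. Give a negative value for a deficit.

-1718.2

Goods: -783.1 - 791.7 + 226.6 = -1348.2
Services: -318.4 - 119.7 - 112.1 + 180.2 = -370.0
Trade balance = -1348.2 + (-370.0) = -1718.2
(Excluded from the trade balance — secondary income: personal remittances received from nationals working abroad 87.2; primary income: dividends paid to foreign shareholders of resident firms 87.9, profits repatriated by foreign-owned firms operating domestically 179.1, interest received on holdings of foreign bonds 74.6; financial account: sale of domestic government bonds to non-residents 318.9; capital account: debt forgiveness received from foreign official creditors 52.2.)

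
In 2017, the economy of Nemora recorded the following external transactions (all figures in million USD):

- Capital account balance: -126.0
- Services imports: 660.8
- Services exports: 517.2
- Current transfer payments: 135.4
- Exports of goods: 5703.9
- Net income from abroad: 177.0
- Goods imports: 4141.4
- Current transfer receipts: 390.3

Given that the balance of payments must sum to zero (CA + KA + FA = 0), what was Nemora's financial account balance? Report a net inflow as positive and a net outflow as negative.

-1724.8

Goods balance = 5703.9 - 4141.4 = 1562.5
Services balance = 517.2 - 660.8 = -143.6
Trade balance (goods + services) = 1562.5 + (-143.6) = 1418.9
Net primary income = 177.0
Net secondary income = 390.3 - 135.4 = 254.9
Current account = 1418.9 + 177.0 + 254.9 = 1850.8
Financial account = -(1850.8 + (-126.0)) = -1724.8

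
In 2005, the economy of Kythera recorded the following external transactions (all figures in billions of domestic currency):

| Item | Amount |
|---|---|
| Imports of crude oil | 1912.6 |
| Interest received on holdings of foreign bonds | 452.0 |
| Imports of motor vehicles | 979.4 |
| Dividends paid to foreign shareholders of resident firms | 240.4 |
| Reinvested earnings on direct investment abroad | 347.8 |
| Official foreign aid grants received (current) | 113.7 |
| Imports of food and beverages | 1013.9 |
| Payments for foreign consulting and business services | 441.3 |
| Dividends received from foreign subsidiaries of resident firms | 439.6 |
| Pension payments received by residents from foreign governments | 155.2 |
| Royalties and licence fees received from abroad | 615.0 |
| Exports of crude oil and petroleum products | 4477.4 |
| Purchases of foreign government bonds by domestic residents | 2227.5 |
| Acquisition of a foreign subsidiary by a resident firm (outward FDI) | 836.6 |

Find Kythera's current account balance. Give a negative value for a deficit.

Goods: -1013.9 - 979.4 + 4477.4 - 1912.6 = 571.5
Services: -441.3 + 615.0 = 173.7
Primary income: 439.6 - 240.4 + 347.8 + 452.0 = 999.0
Secondary income: 155.2 + 113.7 = 268.9
Current account = 571.5 + 173.7 + 999.0 + 268.9 = 2013.1
(Excluded from the current account — financial account: purchases of foreign government bonds by domestic residents 2227.5, acquisition of a foreign subsidiary by a resident firm (outward FDI) 836.6.)

2013.1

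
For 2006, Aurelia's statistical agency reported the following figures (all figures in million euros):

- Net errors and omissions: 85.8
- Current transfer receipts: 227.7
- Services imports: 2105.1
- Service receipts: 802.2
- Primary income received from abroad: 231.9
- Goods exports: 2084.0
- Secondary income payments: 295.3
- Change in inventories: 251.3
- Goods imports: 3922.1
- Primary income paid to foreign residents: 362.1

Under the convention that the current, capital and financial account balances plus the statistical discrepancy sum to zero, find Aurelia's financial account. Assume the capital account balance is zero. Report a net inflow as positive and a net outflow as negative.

Goods balance = 2084.0 - 3922.1 = -1838.1
Services balance = 802.2 - 2105.1 = -1302.9
Trade balance (goods + services) = -1838.1 + (-1302.9) = -3141.0
Net primary income = 231.9 - 362.1 = -130.2
Net secondary income = 227.7 - 295.3 = -67.6
Current account = -3141.0 + (-130.2) + (-67.6) = -3338.8
Financial account = -(-3338.8 + 85.8) = 3253.0

3253.0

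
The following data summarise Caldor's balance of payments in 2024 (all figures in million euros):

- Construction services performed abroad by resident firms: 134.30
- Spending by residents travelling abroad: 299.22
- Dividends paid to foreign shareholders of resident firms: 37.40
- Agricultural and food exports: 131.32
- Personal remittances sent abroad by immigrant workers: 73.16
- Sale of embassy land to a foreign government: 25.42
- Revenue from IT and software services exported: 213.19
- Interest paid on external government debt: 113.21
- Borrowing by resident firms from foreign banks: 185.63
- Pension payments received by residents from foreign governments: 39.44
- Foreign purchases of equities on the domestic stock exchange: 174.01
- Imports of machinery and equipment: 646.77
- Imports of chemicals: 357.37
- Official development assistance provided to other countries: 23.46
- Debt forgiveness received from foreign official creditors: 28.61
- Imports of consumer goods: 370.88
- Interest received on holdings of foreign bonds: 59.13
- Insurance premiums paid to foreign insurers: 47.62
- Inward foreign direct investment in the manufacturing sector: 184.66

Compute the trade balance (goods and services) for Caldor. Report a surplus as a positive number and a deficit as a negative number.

Goods: -357.37 - 370.88 + 131.32 - 646.77 = -1243.70
Services: -47.62 - 299.22 + 213.19 + 134.30 = 0.65
Trade balance = -1243.70 + 0.65 = -1243.05
(Excluded from the trade balance — primary income: dividends paid to foreign shareholders of resident firms 37.40, interest paid on external government debt 113.21, interest received on holdings of foreign bonds 59.13; secondary income: personal remittances sent abroad by immigrant workers 73.16, pension payments received by residents from foreign governments 39.44, official development assistance provided to other countries 23.46; capital account: sale of embassy land to a foreign government 25.42, debt forgiveness received from foreign official creditors 28.61; financial account: borrowing by resident firms from foreign banks 185.63, foreign purchases of equities on the domestic stock exchange 174.01, inward foreign direct investment in the manufacturing sector 184.66.)

-1243.05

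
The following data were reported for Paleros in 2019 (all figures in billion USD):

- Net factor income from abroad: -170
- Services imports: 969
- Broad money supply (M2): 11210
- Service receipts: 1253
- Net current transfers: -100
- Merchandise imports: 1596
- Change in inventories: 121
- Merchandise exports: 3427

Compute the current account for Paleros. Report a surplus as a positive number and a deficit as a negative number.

Goods balance = 3427 - 1596 = 1831
Services balance = 1253 - 969 = 284
Trade balance (goods + services) = 1831 + 284 = 2115
Net primary income = -170
Net secondary income = -100
Current account = 2115 + (-170) + (-100) = 1845

1845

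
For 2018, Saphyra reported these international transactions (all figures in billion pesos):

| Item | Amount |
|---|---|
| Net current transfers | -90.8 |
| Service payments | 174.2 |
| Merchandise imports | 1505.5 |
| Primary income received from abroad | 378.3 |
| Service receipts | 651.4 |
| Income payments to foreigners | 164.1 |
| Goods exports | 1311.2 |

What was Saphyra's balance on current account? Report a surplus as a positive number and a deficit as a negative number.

406.3

Goods balance = 1311.2 - 1505.5 = -194.3
Services balance = 651.4 - 174.2 = 477.2
Trade balance (goods + services) = -194.3 + 477.2 = 282.9
Net primary income = 378.3 - 164.1 = 214.2
Net secondary income = -90.8
Current account = 282.9 + 214.2 + (-90.8) = 406.3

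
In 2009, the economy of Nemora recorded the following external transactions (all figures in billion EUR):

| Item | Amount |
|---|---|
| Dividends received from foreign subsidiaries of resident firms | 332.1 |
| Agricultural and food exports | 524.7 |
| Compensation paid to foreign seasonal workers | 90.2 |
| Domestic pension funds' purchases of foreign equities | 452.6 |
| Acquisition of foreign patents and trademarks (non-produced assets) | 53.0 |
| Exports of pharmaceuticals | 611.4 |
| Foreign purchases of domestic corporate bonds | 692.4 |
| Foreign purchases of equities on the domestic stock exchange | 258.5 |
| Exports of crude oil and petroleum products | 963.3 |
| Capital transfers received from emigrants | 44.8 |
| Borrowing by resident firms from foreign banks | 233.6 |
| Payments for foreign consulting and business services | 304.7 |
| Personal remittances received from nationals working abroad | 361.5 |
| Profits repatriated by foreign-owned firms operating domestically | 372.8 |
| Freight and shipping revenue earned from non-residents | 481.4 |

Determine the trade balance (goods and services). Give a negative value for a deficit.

2276.1

Goods: 524.7 + 963.3 + 611.4 = 2099.4
Services: -304.7 + 481.4 = 176.7
Trade balance = 2099.4 + 176.7 = 2276.1
(Excluded from the trade balance — primary income: dividends received from foreign subsidiaries of resident firms 332.1, compensation paid to foreign seasonal workers 90.2, profits repatriated by foreign-owned firms operating domestically 372.8; financial account: domestic pension funds' purchases of foreign equities 452.6, foreign purchases of domestic corporate bonds 692.4, foreign purchases of equities on the domestic stock exchange 258.5, borrowing by resident firms from foreign banks 233.6; capital account: acquisition of foreign patents and trademarks (non-produced assets) 53.0, capital transfers received from emigrants 44.8; secondary income: personal remittances received from nationals working abroad 361.5.)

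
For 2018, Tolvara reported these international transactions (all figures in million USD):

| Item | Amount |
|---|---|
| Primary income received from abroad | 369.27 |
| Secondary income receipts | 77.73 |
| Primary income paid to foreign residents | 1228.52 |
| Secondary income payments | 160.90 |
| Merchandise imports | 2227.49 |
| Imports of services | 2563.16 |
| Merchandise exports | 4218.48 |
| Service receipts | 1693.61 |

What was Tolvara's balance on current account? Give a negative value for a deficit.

Goods balance = 4218.48 - 2227.49 = 1990.99
Services balance = 1693.61 - 2563.16 = -869.55
Trade balance (goods + services) = 1990.99 + (-869.55) = 1121.44
Net primary income = 369.27 - 1228.52 = -859.25
Net secondary income = 77.73 - 160.90 = -83.17
Current account = 1121.44 + (-859.25) + (-83.17) = 179.02

179.02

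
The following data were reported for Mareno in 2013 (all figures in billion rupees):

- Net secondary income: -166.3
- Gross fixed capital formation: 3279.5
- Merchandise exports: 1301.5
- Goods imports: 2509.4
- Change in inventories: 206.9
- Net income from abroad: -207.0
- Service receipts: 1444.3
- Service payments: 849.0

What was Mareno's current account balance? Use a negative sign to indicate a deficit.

Goods balance = 1301.5 - 2509.4 = -1207.9
Services balance = 1444.3 - 849.0 = 595.3
Trade balance (goods + services) = -1207.9 + 595.3 = -612.6
Net primary income = -207.0
Net secondary income = -166.3
Current account = -612.6 + (-207.0) + (-166.3) = -985.9

-985.9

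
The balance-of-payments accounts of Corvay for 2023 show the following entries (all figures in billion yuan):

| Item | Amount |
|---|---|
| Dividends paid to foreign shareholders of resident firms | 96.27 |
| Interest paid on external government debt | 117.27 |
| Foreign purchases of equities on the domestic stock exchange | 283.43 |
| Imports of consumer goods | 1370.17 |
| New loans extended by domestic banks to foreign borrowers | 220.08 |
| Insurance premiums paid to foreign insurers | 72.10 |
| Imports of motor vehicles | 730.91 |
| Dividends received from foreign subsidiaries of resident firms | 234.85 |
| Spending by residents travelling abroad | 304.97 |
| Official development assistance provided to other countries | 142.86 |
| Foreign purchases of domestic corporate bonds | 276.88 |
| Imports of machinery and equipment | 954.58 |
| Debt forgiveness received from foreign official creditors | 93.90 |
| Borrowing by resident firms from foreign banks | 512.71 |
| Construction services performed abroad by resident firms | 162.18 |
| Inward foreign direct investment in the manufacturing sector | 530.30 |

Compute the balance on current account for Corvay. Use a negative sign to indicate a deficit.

Goods: -730.91 - 954.58 - 1370.17 = -3055.66
Services: 162.18 - 304.97 - 72.10 = -214.89
Primary income: 234.85 - 96.27 - 117.27 = 21.31
Secondary income: -142.86
Current account = (-3055.66) + (-214.89) + 21.31 + (-142.86) = -3392.10
(Excluded from the current account — financial account: foreign purchases of equities on the domestic stock exchange 283.43, new loans extended by domestic banks to foreign borrowers 220.08, foreign purchases of domestic corporate bonds 276.88, borrowing by resident firms from foreign banks 512.71, inward foreign direct investment in the manufacturing sector 530.30; capital account: debt forgiveness received from foreign official creditors 93.90.)

-3392.10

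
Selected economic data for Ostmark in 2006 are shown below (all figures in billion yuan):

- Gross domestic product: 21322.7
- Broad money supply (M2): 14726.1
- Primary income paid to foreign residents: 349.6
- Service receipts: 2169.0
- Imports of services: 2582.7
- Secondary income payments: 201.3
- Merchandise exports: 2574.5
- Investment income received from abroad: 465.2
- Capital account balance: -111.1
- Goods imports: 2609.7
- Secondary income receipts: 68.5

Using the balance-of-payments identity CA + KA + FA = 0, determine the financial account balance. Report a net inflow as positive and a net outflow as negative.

577.2

Goods balance = 2574.5 - 2609.7 = -35.2
Services balance = 2169.0 - 2582.7 = -413.7
Trade balance (goods + services) = -35.2 + (-413.7) = -448.9
Net primary income = 465.2 - 349.6 = 115.6
Net secondary income = 68.5 - 201.3 = -132.8
Current account = -448.9 + 115.6 + (-132.8) = -466.1
Financial account = -(-466.1 + (-111.1)) = 577.2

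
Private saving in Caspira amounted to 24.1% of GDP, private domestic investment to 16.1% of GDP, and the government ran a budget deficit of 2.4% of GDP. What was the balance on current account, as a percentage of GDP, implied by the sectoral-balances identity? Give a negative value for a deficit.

5.6

By the sectoral-balances identity, CA = (S_private - I) + (T - G).
Private balance = 24.1 - 16.1 = 8.0
Government balance (T - G) = -2.4
CA = 8.0 + (-2.4) = 5.6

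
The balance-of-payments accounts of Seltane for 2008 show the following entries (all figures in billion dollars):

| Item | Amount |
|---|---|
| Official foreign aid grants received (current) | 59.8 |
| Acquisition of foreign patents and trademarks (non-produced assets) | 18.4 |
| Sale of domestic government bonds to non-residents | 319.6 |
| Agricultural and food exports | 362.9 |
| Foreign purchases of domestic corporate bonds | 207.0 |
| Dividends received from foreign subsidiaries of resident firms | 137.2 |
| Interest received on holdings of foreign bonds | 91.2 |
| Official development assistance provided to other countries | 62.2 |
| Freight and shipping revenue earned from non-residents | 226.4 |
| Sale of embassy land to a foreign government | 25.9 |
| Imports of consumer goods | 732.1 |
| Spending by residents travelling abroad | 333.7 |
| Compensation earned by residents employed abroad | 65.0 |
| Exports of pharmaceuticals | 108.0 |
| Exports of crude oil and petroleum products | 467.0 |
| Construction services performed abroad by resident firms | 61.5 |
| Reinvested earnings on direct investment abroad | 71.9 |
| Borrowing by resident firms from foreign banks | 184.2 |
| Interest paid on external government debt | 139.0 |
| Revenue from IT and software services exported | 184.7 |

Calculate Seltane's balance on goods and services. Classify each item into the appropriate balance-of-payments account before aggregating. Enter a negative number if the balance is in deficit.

Goods: 108.0 - 732.1 + 467.0 + 362.9 = 205.8
Services: -333.7 + 226.4 + 184.7 + 61.5 = 138.9
Trade balance = 205.8 + 138.9 = 344.7
(Excluded from the trade balance — secondary income: official foreign aid grants received (current) 59.8, official development assistance provided to other countries 62.2; capital account: acquisition of foreign patents and trademarks (non-produced assets) 18.4, sale of embassy land to a foreign government 25.9; financial account: sale of domestic government bonds to non-residents 319.6, foreign purchases of domestic corporate bonds 207.0, borrowing by resident firms from foreign banks 184.2; primary income: dividends received from foreign subsidiaries of resident firms 137.2, interest received on holdings of foreign bonds 91.2, compensation earned by residents employed abroad 65.0, reinvested earnings on direct investment abroad 71.9, interest paid on external government debt 139.0.)

344.7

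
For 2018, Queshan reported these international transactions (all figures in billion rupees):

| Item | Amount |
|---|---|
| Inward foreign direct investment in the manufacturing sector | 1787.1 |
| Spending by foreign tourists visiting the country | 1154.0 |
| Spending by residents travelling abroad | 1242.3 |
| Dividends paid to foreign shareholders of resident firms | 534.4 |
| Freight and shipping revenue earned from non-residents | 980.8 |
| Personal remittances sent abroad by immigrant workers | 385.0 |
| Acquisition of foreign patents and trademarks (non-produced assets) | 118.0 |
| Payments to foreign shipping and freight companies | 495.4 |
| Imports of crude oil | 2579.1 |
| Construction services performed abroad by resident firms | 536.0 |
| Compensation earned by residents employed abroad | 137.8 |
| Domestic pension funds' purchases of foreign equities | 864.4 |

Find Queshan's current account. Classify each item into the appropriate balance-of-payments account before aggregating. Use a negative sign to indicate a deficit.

Goods: -2579.1
Services: 1154.0 + 980.8 - 495.4 - 1242.3 + 536.0 = 933.1
Primary income: -534.4 + 137.8 = -396.6
Secondary income: -385.0
Current account = (-2579.1) + 933.1 + (-396.6) + (-385.0) = -2427.6
(Excluded from the current account — financial account: inward foreign direct investment in the manufacturing sector 1787.1, domestic pension funds' purchases of foreign equities 864.4; capital account: acquisition of foreign patents and trademarks (non-produced assets) 118.0.)

-2427.6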